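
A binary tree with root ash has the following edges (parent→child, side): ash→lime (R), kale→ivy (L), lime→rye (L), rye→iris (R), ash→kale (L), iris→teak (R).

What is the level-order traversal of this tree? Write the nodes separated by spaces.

ash kale lime ivy rye iris teak

Level-order visits nodes level by level from the root, left to right within each level.
Level 0: ash
Level 1: kale, lime
Level 2: ivy, rye
Level 3: iris
Level 4: teak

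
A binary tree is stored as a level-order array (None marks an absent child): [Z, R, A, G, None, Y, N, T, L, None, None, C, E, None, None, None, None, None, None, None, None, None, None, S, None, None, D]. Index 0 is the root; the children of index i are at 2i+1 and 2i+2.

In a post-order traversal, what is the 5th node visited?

Post-order visits the left subtree, then the right subtree, then the node.
At Z: go left to R.
  At R: go left to G.
    At G: go left to T.
      T is a leaf — visit T.
    At G: go right to L.
      L is a leaf — visit L.
    Visit G.
  At R: no right child.
  Visit R.
At Z: go right to A.
  At A: go left to Y.
    At Y: go left to C.
      At C: go left to S.
        S is a leaf — visit S.
      At C: no right child.
      Visit C.
    At Y: go right to E.
      At E: no left child.
      At E: go right to D.
        D is a leaf — visit D.
      Visit E.
    Visit Y.
  At A: go right to N.
    N is a leaf — visit N.
  Visit A.
Visit Z.
Full post-order sequence: T, L, G, R, S, C, D, E, Y, N, A, Z.

S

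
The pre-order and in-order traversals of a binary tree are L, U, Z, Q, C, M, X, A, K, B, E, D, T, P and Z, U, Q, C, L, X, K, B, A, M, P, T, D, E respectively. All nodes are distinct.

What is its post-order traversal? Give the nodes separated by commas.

Z, C, Q, U, B, K, A, X, P, T, D, E, M, L

The first element of pre-order is the root; it splits in-order into left and right subtrees.
Root L: left subtree has 4 nodes {Z, U, Q, C}, right has 9 {X, K, B, A, M, P, T, D, E}.
  Root U: left subtree has 1 node {Z}, right has 2 {Q, C}.
    Root Q: left subtree has 0 nodes { }, right has 1 {C}.
  Root M: left subtree has 4 nodes {X, K, B, A}, right has 4 {P, T, D, E}.
    Root X: left subtree has 0 nodes { }, right has 3 {K, B, A}.
      Root A: left subtree has 2 nodes {K, B}, right has 0 { }.
        Root K: left subtree has 0 nodes { }, right has 1 {B}.
    Root E: left subtree has 3 nodes {P, T, D}, right has 0 { }.
      Root D: left subtree has 2 nodes {P, T}, right has 0 { }.
        Root T: left subtree has 1 node {P}, right has 0 { }.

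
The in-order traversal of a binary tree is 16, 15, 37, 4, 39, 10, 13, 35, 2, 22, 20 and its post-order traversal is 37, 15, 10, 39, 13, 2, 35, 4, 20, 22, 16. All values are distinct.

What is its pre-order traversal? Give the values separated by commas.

16, 22, 4, 15, 37, 35, 13, 39, 10, 2, 20

The last element of post-order is the root; it splits in-order into left and right subtrees.
Root 16: left subtree has 0 nodes { }, right has 10 {15, 37, 4, 39, 10, 13, 35, 2, 22, 20}.
  Root 22: left subtree has 8 nodes {15, 37, 4, 39, 10, 13, 35, 2}, right has 1 {20}.
    Root 4: left subtree has 2 nodes {15, 37}, right has 5 {39, 10, 13, 35, 2}.
      Root 15: left subtree has 0 nodes { }, right has 1 {37}.
      Root 35: left subtree has 3 nodes {39, 10, 13}, right has 1 {2}.
        Root 13: left subtree has 2 nodes {39, 10}, right has 0 { }.
          Root 39: left subtree has 0 nodes { }, right has 1 {10}.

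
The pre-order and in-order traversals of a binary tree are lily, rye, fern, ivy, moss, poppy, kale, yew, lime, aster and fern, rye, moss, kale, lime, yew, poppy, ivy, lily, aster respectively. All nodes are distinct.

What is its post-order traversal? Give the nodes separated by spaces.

The first element of pre-order is the root; it splits in-order into left and right subtrees.
Root lily: left subtree has 8 nodes {fern, rye, moss, kale, lime, yew, poppy, ivy}, right has 1 {aster}.
  Root rye: left subtree has 1 node {fern}, right has 6 {moss, kale, lime, yew, poppy, ivy}.
    Root ivy: left subtree has 5 nodes {moss, kale, lime, yew, poppy}, right has 0 { }.
      Root moss: left subtree has 0 nodes { }, right has 4 {kale, lime, yew, poppy}.
        Root poppy: left subtree has 3 nodes {kale, lime, yew}, right has 0 { }.
          Root kale: left subtree has 0 nodes { }, right has 2 {lime, yew}.
            Root yew: left subtree has 1 node {lime}, right has 0 { }.

fern lime yew kale poppy moss ivy rye aster lily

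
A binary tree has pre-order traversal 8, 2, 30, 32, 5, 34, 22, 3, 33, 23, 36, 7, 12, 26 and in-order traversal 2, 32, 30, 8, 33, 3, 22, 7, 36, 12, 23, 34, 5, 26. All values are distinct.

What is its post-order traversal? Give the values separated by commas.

The first element of pre-order is the root; it splits in-order into left and right subtrees.
Root 8: left subtree has 3 nodes {2, 32, 30}, right has 10 {33, 3, 22, 7, 36, 12, 23, 34, 5, 26}.
  Root 2: left subtree has 0 nodes { }, right has 2 {32, 30}.
    Root 30: left subtree has 1 node {32}, right has 0 { }.
  Root 5: left subtree has 8 nodes {33, 3, 22, 7, 36, 12, 23, 34}, right has 1 {26}.
    Root 34: left subtree has 7 nodes {33, 3, 22, 7, 36, 12, 23}, right has 0 { }.
      Root 22: left subtree has 2 nodes {33, 3}, right has 4 {7, 36, 12, 23}.
        Root 3: left subtree has 1 node {33}, right has 0 { }.
        Root 23: left subtree has 3 nodes {7, 36, 12}, right has 0 { }.
          Root 36: left subtree has 1 node {7}, right has 1 {12}.

32, 30, 2, 33, 3, 7, 12, 36, 23, 22, 34, 26, 5, 8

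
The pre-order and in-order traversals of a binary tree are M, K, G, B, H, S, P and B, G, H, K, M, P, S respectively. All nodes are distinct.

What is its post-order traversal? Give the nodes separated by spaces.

The first element of pre-order is the root; it splits in-order into left and right subtrees.
Root M: left subtree has 4 nodes {B, G, H, K}, right has 2 {P, S}.
  Root K: left subtree has 3 nodes {B, G, H}, right has 0 { }.
    Root G: left subtree has 1 node {B}, right has 1 {H}.
  Root S: left subtree has 1 node {P}, right has 0 { }.

B H G K P S M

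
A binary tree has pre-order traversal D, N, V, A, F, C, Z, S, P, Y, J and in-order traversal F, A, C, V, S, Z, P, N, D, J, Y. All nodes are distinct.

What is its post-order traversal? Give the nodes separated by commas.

F, C, A, S, P, Z, V, N, J, Y, D

The first element of pre-order is the root; it splits in-order into left and right subtrees.
Root D: left subtree has 8 nodes {F, A, C, V, S, Z, P, N}, right has 2 {J, Y}.
  Root N: left subtree has 7 nodes {F, A, C, V, S, Z, P}, right has 0 { }.
    Root V: left subtree has 3 nodes {F, A, C}, right has 3 {S, Z, P}.
      Root A: left subtree has 1 node {F}, right has 1 {C}.
      Root Z: left subtree has 1 node {S}, right has 1 {P}.
  Root Y: left subtree has 1 node {J}, right has 0 { }.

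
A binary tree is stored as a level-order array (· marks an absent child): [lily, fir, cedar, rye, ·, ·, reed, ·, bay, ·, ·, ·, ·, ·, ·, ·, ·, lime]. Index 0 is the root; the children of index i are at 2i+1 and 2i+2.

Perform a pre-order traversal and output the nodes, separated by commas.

lily, fir, rye, bay, lime, cedar, reed

Pre-order visits the node, then its left subtree, then its right subtree.
Visit lily.
At lily: go left to fir.
  Visit fir.
  At fir: go left to rye.
    Visit rye.
    At rye: no left child.
    At rye: go right to bay.
      Visit bay.
      At bay: go left to lime.
        lime is a leaf — visit lime.
      At bay: no right child.
  At fir: no right child.
At lily: go right to cedar.
  Visit cedar.
  At cedar: no left child.
  At cedar: go right to reed.
    reed is a leaf — visit reed.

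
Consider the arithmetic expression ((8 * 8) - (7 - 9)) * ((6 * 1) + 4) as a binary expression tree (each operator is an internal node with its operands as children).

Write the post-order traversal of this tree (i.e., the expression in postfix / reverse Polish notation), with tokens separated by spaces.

8 8 * 7 9 - - 6 1 * 4 + *

Post-order on an expression tree gives postfix notation: for each operator, emit left operand, right operand, then the operator.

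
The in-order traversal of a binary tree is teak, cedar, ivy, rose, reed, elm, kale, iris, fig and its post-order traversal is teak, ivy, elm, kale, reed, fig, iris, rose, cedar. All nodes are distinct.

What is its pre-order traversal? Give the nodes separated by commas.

cedar, teak, rose, ivy, iris, reed, kale, elm, fig

The last element of post-order is the root; it splits in-order into left and right subtrees.
Root cedar: left subtree has 1 node {teak}, right has 7 {ivy, rose, reed, elm, kale, iris, fig}.
  Root rose: left subtree has 1 node {ivy}, right has 5 {reed, elm, kale, iris, fig}.
    Root iris: left subtree has 3 nodes {reed, elm, kale}, right has 1 {fig}.
      Root reed: left subtree has 0 nodes { }, right has 2 {elm, kale}.
        Root kale: left subtree has 1 node {elm}, right has 0 { }.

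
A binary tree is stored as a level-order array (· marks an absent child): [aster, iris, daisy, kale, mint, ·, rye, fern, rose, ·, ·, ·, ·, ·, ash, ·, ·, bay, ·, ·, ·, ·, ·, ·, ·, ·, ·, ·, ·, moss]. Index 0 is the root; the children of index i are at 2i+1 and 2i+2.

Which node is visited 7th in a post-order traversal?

moss

Post-order visits the left subtree, then the right subtree, then the node.
At aster: go left to iris.
  At iris: go left to kale.
    At kale: go left to fern.
      fern is a leaf — visit fern.
    At kale: go right to rose.
      At rose: go left to bay.
        bay is a leaf — visit bay.
      At rose: no right child.
      Visit rose.
    Visit kale.
  At iris: go right to mint.
    mint is a leaf — visit mint.
  Visit iris.
At aster: go right to daisy.
  At daisy: no left child.
  At daisy: go right to rye.
    At rye: no left child.
    At rye: go right to ash.
      At ash: go left to moss.
        moss is a leaf — visit moss.
      At ash: no right child.
      Visit ash.
    Visit rye.
  Visit daisy.
Visit aster.
Full post-order sequence: fern, bay, rose, kale, mint, iris, moss, ash, rye, daisy, aster.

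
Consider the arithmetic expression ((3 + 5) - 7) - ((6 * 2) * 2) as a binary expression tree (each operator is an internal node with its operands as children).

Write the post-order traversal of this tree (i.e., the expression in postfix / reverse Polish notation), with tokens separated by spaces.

3 5 + 7 - 6 2 * 2 * -

Post-order on an expression tree gives postfix notation: for each operator, emit left operand, right operand, then the operator.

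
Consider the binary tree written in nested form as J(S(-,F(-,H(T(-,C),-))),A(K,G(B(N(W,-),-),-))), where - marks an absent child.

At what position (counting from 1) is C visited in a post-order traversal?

Post-order visits the left subtree, then the right subtree, then the node.
At J: go left to S.
  At S: no left child.
  At S: go right to F.
    At F: no left child.
    At F: go right to H.
      At H: go left to T.
        At T: no left child.
        At T: go right to C.
          C is a leaf — visit C.
        Visit T.
      At H: no right child.
      Visit H.
    Visit F.
  Visit S.
At J: go right to A.
  At A: go left to K.
    K is a leaf — visit K.
  At A: go right to G.
    At G: go left to B.
      At B: go left to N.
        At N: go left to W.
          W is a leaf — visit W.
        At N: no right child.
        Visit N.
      At B: no right child.
      Visit B.
    At G: no right child.
    Visit G.
  Visit A.
Visit J.
Full post-order sequence: C, T, H, F, S, K, W, N, B, G, A, J.

1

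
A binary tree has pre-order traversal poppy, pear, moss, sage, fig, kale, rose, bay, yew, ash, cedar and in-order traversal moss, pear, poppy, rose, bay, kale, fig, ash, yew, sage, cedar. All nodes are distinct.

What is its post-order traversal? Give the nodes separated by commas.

moss, pear, bay, rose, kale, ash, yew, fig, cedar, sage, poppy

The first element of pre-order is the root; it splits in-order into left and right subtrees.
Root poppy: left subtree has 2 nodes {moss, pear}, right has 8 {rose, bay, kale, fig, ash, yew, sage, cedar}.
  Root pear: left subtree has 1 node {moss}, right has 0 { }.
  Root sage: left subtree has 6 nodes {rose, bay, kale, fig, ash, yew}, right has 1 {cedar}.
    Root fig: left subtree has 3 nodes {rose, bay, kale}, right has 2 {ash, yew}.
      Root kale: left subtree has 2 nodes {rose, bay}, right has 0 { }.
        Root rose: left subtree has 0 nodes { }, right has 1 {bay}.
      Root yew: left subtree has 1 node {ash}, right has 0 { }.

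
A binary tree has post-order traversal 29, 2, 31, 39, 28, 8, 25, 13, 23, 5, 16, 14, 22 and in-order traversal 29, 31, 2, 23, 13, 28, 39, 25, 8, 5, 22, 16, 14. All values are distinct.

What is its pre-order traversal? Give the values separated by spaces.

The last element of post-order is the root; it splits in-order into left and right subtrees.
Root 22: left subtree has 10 nodes {29, 31, 2, 23, 13, 28, 39, 25, 8, 5}, right has 2 {16, 14}.
  Root 5: left subtree has 9 nodes {29, 31, 2, 23, 13, 28, 39, 25, 8}, right has 0 { }.
    Root 23: left subtree has 3 nodes {29, 31, 2}, right has 5 {13, 28, 39, 25, 8}.
      Root 31: left subtree has 1 node {29}, right has 1 {2}.
      Root 13: left subtree has 0 nodes { }, right has 4 {28, 39, 25, 8}.
        Root 25: left subtree has 2 nodes {28, 39}, right has 1 {8}.
          Root 28: left subtree has 0 nodes { }, right has 1 {39}.
  Root 14: left subtree has 1 node {16}, right has 0 { }.

22 5 23 31 29 2 13 25 28 39 8 14 16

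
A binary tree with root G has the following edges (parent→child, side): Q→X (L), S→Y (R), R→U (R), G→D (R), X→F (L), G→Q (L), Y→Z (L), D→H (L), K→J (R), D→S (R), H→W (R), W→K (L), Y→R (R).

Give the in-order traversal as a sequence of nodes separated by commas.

F, X, Q, G, H, K, J, W, D, S, Z, Y, R, U

In-order visits the left subtree, then the node, then the right subtree.
At G: go left to Q.
  At Q: go left to X.
    At X: go left to F.
      F is a leaf — visit F.
    Visit X.
    At X: no right child.
  Visit Q.
  At Q: no right child.
Visit G.
At G: go right to D.
  At D: go left to H.
    At H: no left child.
    Visit H.
    At H: go right to W.
      At W: go left to K.
        At K: no left child.
        Visit K.
        At K: go right to J.
          J is a leaf — visit J.
      Visit W.
      At W: no right child.
  Visit D.
  At D: go right to S.
    At S: no left child.
    Visit S.
    At S: go right to Y.
      At Y: go left to Z.
        Z is a leaf — visit Z.
      Visit Y.
      At Y: go right to R.
        At R: no left child.
        Visit R.
        At R: go right to U.
          U is a leaf — visit U.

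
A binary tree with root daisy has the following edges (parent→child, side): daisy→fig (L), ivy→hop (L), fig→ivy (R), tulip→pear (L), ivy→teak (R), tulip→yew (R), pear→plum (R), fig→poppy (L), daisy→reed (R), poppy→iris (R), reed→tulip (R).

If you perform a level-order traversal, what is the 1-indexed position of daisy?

Level-order visits nodes level by level from the root, left to right within each level.
Level 0: daisy
Level 1: fig, reed
Level 2: poppy, ivy, tulip
Level 3: iris, hop, teak, pear, yew
Level 4: plum
Full level-order sequence: daisy, fig, reed, poppy, ivy, tulip, iris, hop, teak, pear, yew, plum.

1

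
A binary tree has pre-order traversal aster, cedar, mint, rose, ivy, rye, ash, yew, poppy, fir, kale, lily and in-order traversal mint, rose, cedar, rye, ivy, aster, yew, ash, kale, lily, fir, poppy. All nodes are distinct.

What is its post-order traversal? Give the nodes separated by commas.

rose, mint, rye, ivy, cedar, yew, lily, kale, fir, poppy, ash, aster

The first element of pre-order is the root; it splits in-order into left and right subtrees.
Root aster: left subtree has 5 nodes {mint, rose, cedar, rye, ivy}, right has 6 {yew, ash, kale, lily, fir, poppy}.
  Root cedar: left subtree has 2 nodes {mint, rose}, right has 2 {rye, ivy}.
    Root mint: left subtree has 0 nodes { }, right has 1 {rose}.
    Root ivy: left subtree has 1 node {rye}, right has 0 { }.
  Root ash: left subtree has 1 node {yew}, right has 4 {kale, lily, fir, poppy}.
    Root poppy: left subtree has 3 nodes {kale, lily, fir}, right has 0 { }.
      Root fir: left subtree has 2 nodes {kale, lily}, right has 0 { }.
        Root kale: left subtree has 0 nodes { }, right has 1 {lily}.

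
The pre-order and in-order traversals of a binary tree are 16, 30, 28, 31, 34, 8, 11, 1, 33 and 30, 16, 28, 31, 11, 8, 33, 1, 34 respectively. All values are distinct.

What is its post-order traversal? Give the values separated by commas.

The first element of pre-order is the root; it splits in-order into left and right subtrees.
Root 16: left subtree has 1 node {30}, right has 7 {28, 31, 11, 8, 33, 1, 34}.
  Root 28: left subtree has 0 nodes { }, right has 6 {31, 11, 8, 33, 1, 34}.
    Root 31: left subtree has 0 nodes { }, right has 5 {11, 8, 33, 1, 34}.
      Root 34: left subtree has 4 nodes {11, 8, 33, 1}, right has 0 { }.
        Root 8: left subtree has 1 node {11}, right has 2 {33, 1}.
          Root 1: left subtree has 1 node {33}, right has 0 { }.

30, 11, 33, 1, 8, 34, 31, 28, 16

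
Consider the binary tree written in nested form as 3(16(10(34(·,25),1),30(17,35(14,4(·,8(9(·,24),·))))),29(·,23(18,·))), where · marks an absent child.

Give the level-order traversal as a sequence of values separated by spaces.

Level-order visits nodes level by level from the root, left to right within each level.
Level 0: 3
Level 1: 16, 29
Level 2: 10, 30, 23
Level 3: 34, 1, 17, 35, 18
Level 4: 25, 14, 4
Level 5: 8
Level 6: 9
Level 7: 24

3 16 29 10 30 23 34 1 17 35 18 25 14 4 8 9 24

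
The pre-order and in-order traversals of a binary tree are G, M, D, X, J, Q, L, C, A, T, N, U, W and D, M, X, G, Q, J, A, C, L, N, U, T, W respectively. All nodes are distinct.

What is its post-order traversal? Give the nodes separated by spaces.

The first element of pre-order is the root; it splits in-order into left and right subtrees.
Root G: left subtree has 3 nodes {D, M, X}, right has 9 {Q, J, A, C, L, N, U, T, W}.
  Root M: left subtree has 1 node {D}, right has 1 {X}.
  Root J: left subtree has 1 node {Q}, right has 7 {A, C, L, N, U, T, W}.
    Root L: left subtree has 2 nodes {A, C}, right has 4 {N, U, T, W}.
      Root C: left subtree has 1 node {A}, right has 0 { }.
      Root T: left subtree has 2 nodes {N, U}, right has 1 {W}.
        Root N: left subtree has 0 nodes { }, right has 1 {U}.

D X M Q A C U N W T L J G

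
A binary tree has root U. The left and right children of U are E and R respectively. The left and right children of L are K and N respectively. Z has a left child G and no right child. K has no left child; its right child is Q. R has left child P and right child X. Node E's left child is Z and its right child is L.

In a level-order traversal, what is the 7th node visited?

Level-order visits nodes level by level from the root, left to right within each level.
Level 0: U
Level 1: E, R
Level 2: Z, L, P, X
Level 3: G, K, N
Level 4: Q
Full level-order sequence: U, E, R, Z, L, P, X, G, K, N, Q.

X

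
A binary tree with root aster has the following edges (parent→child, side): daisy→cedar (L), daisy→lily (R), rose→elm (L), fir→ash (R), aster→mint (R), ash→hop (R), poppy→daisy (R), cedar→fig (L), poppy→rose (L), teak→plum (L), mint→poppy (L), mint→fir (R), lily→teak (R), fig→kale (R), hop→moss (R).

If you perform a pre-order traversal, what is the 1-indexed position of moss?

Pre-order visits the node, then its left subtree, then its right subtree.
Visit aster.
At aster: no left child.
At aster: go right to mint.
  Visit mint.
  At mint: go left to poppy.
    Visit poppy.
    At poppy: go left to rose.
      Visit rose.
      At rose: go left to elm.
        elm is a leaf — visit elm.
      At rose: no right child.
    At poppy: go right to daisy.
      Visit daisy.
      At daisy: go left to cedar.
        Visit cedar.
        At cedar: go left to fig.
          Visit fig.
          At fig: no left child.
          At fig: go right to kale.
            kale is a leaf — visit kale.
        At cedar: no right child.
      At daisy: go right to lily.
        Visit lily.
        At lily: no left child.
        At lily: go right to teak.
          Visit teak.
          At teak: go left to plum.
            plum is a leaf — visit plum.
          At teak: no right child.
  At mint: go right to fir.
    Visit fir.
    At fir: no left child.
    At fir: go right to ash.
      Visit ash.
      At ash: no left child.
      At ash: go right to hop.
        Visit hop.
        At hop: no left child.
        At hop: go right to moss.
          moss is a leaf — visit moss.
Full pre-order sequence: aster, mint, poppy, rose, elm, daisy, cedar, fig, kale, lily, teak, plum, fir, ash, hop, moss.

16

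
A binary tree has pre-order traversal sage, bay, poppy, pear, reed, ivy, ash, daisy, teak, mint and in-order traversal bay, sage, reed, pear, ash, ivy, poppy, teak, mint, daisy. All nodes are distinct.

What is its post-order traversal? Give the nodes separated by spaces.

The first element of pre-order is the root; it splits in-order into left and right subtrees.
Root sage: left subtree has 1 node {bay}, right has 8 {reed, pear, ash, ivy, poppy, teak, mint, daisy}.
  Root poppy: left subtree has 4 nodes {reed, pear, ash, ivy}, right has 3 {teak, mint, daisy}.
    Root pear: left subtree has 1 node {reed}, right has 2 {ash, ivy}.
      Root ivy: left subtree has 1 node {ash}, right has 0 { }.
    Root daisy: left subtree has 2 nodes {teak, mint}, right has 0 { }.
      Root teak: left subtree has 0 nodes { }, right has 1 {mint}.

bay reed ash ivy pear mint teak daisy poppy sage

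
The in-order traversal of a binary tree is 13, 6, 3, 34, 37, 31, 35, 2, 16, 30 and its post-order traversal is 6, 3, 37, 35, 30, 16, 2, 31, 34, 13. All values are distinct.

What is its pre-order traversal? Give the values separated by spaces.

The last element of post-order is the root; it splits in-order into left and right subtrees.
Root 13: left subtree has 0 nodes { }, right has 9 {6, 3, 34, 37, 31, 35, 2, 16, 30}.
  Root 34: left subtree has 2 nodes {6, 3}, right has 6 {37, 31, 35, 2, 16, 30}.
    Root 3: left subtree has 1 node {6}, right has 0 { }.
    Root 31: left subtree has 1 node {37}, right has 4 {35, 2, 16, 30}.
      Root 2: left subtree has 1 node {35}, right has 2 {16, 30}.
        Root 16: left subtree has 0 nodes { }, right has 1 {30}.

13 34 3 6 31 37 2 35 16 30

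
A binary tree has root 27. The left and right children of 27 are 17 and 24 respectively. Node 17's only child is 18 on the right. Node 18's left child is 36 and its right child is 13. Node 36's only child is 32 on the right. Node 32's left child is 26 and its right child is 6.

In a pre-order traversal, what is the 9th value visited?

24

Pre-order visits the node, then its left subtree, then its right subtree.
Visit 27.
At 27: go left to 17.
  Visit 17.
  At 17: no left child.
  At 17: go right to 18.
    Visit 18.
    At 18: go left to 36.
      Visit 36.
      At 36: no left child.
      At 36: go right to 32.
        Visit 32.
        At 32: go left to 26.
          26 is a leaf — visit 26.
        At 32: go right to 6.
          6 is a leaf — visit 6.
    At 18: go right to 13.
      13 is a leaf — visit 13.
At 27: go right to 24.
  24 is a leaf — visit 24.
Full pre-order sequence: 27, 17, 18, 36, 32, 26, 6, 13, 24.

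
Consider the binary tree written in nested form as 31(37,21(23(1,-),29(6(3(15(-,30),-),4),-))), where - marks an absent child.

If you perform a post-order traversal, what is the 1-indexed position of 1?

2

Post-order visits the left subtree, then the right subtree, then the node.
At 31: go left to 37.
  37 is a leaf — visit 37.
At 31: go right to 21.
  At 21: go left to 23.
    At 23: go left to 1.
      1 is a leaf — visit 1.
    At 23: no right child.
    Visit 23.
  At 21: go right to 29.
    At 29: go left to 6.
      At 6: go left to 3.
        At 3: go left to 15.
          At 15: no left child.
          At 15: go right to 30.
            30 is a leaf — visit 30.
          Visit 15.
        At 3: no right child.
        Visit 3.
      At 6: go right to 4.
        4 is a leaf — visit 4.
      Visit 6.
    At 29: no right child.
    Visit 29.
  Visit 21.
Visit 31.
Full post-order sequence: 37, 1, 23, 30, 15, 3, 4, 6, 29, 21, 31.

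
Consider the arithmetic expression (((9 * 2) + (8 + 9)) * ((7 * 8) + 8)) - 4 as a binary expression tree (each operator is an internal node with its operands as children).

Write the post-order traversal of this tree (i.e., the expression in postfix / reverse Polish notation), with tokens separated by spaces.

Post-order on an expression tree gives postfix notation: for each operator, emit left operand, right operand, then the operator.

9 2 * 8 9 + + 7 8 * 8 + * 4 -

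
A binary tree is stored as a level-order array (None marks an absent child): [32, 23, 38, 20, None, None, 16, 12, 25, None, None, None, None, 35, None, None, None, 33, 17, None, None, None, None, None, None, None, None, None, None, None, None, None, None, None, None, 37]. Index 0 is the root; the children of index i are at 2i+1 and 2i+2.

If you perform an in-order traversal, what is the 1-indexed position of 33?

In-order visits the left subtree, then the node, then the right subtree.
At 32: go left to 23.
  At 23: go left to 20.
    At 20: go left to 12.
      12 is a leaf — visit 12.
    Visit 20.
    At 20: go right to 25.
      At 25: go left to 33.
        At 33: go left to 37.
          37 is a leaf — visit 37.
        Visit 33.
        At 33: no right child.
      Visit 25.
      At 25: go right to 17.
        17 is a leaf — visit 17.
  Visit 23.
  At 23: no right child.
Visit 32.
At 32: go right to 38.
  At 38: no left child.
  Visit 38.
  At 38: go right to 16.
    At 16: go left to 35.
      35 is a leaf — visit 35.
    Visit 16.
    At 16: no right child.
Full in-order sequence: 12, 20, 37, 33, 25, 17, 23, 32, 38, 35, 16.

4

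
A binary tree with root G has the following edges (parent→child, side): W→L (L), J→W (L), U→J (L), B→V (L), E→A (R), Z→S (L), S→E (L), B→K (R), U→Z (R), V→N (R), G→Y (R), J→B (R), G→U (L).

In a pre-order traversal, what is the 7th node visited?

Pre-order visits the node, then its left subtree, then its right subtree.
Visit G.
At G: go left to U.
  Visit U.
  At U: go left to J.
    Visit J.
    At J: go left to W.
      Visit W.
      At W: go left to L.
        L is a leaf — visit L.
      At W: no right child.
    At J: go right to B.
      Visit B.
      At B: go left to V.
        Visit V.
        At V: no left child.
        At V: go right to N.
          N is a leaf — visit N.
      At B: go right to K.
        K is a leaf — visit K.
  At U: go right to Z.
    Visit Z.
    At Z: go left to S.
      Visit S.
      At S: go left to E.
        Visit E.
        At E: no left child.
        At E: go right to A.
          A is a leaf — visit A.
      At S: no right child.
    At Z: no right child.
At G: go right to Y.
  Y is a leaf — visit Y.
Full pre-order sequence: G, U, J, W, L, B, V, N, K, Z, S, E, A, Y.

V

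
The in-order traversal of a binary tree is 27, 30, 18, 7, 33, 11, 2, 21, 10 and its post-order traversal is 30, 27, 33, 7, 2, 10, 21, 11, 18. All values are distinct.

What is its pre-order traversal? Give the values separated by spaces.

The last element of post-order is the root; it splits in-order into left and right subtrees.
Root 18: left subtree has 2 nodes {27, 30}, right has 6 {7, 33, 11, 2, 21, 10}.
  Root 27: left subtree has 0 nodes { }, right has 1 {30}.
  Root 11: left subtree has 2 nodes {7, 33}, right has 3 {2, 21, 10}.
    Root 7: left subtree has 0 nodes { }, right has 1 {33}.
    Root 21: left subtree has 1 node {2}, right has 1 {10}.

18 27 30 11 7 33 21 2 10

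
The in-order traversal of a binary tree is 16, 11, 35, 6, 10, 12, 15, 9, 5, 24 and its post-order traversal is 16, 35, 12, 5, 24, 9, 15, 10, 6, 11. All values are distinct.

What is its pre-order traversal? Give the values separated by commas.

The last element of post-order is the root; it splits in-order into left and right subtrees.
Root 11: left subtree has 1 node {16}, right has 8 {35, 6, 10, 12, 15, 9, 5, 24}.
  Root 6: left subtree has 1 node {35}, right has 6 {10, 12, 15, 9, 5, 24}.
    Root 10: left subtree has 0 nodes { }, right has 5 {12, 15, 9, 5, 24}.
      Root 15: left subtree has 1 node {12}, right has 3 {9, 5, 24}.
        Root 9: left subtree has 0 nodes { }, right has 2 {5, 24}.
          Root 24: left subtree has 1 node {5}, right has 0 { }.

11, 16, 6, 35, 10, 15, 12, 9, 24, 5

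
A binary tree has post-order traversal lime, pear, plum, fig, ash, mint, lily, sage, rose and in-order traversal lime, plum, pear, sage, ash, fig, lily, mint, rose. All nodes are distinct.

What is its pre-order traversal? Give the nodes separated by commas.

rose, sage, plum, lime, pear, lily, ash, fig, mint

The last element of post-order is the root; it splits in-order into left and right subtrees.
Root rose: left subtree has 8 nodes {lime, plum, pear, sage, ash, fig, lily, mint}, right has 0 { }.
  Root sage: left subtree has 3 nodes {lime, plum, pear}, right has 4 {ash, fig, lily, mint}.
    Root plum: left subtree has 1 node {lime}, right has 1 {pear}.
    Root lily: left subtree has 2 nodes {ash, fig}, right has 1 {mint}.
      Root ash: left subtree has 0 nodes { }, right has 1 {fig}.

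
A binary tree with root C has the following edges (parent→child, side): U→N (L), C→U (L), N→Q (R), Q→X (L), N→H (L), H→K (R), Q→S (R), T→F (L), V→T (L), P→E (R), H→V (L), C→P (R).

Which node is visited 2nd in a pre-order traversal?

Pre-order visits the node, then its left subtree, then its right subtree.
Visit C.
At C: go left to U.
  Visit U.
  At U: go left to N.
    Visit N.
    At N: go left to H.
      Visit H.
      At H: go left to V.
        Visit V.
        At V: go left to T.
          Visit T.
          At T: go left to F.
            F is a leaf — visit F.
          At T: no right child.
        At V: no right child.
      At H: go right to K.
        K is a leaf — visit K.
    At N: go right to Q.
      Visit Q.
      At Q: go left to X.
        X is a leaf — visit X.
      At Q: go right to S.
        S is a leaf — visit S.
  At U: no right child.
At C: go right to P.
  Visit P.
  At P: no left child.
  At P: go right to E.
    E is a leaf — visit E.
Full pre-order sequence: C, U, N, H, V, T, F, K, Q, X, S, P, E.

U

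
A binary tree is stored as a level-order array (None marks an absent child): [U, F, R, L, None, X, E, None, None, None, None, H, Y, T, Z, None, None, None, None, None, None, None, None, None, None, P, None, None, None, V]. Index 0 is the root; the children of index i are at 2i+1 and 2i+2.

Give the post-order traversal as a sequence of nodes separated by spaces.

L F H P Y X T V Z E R U

Post-order visits the left subtree, then the right subtree, then the node.
At U: go left to F.
  At F: go left to L.
    L is a leaf — visit L.
  At F: no right child.
  Visit F.
At U: go right to R.
  At R: go left to X.
    At X: go left to H.
      H is a leaf — visit H.
    At X: go right to Y.
      At Y: go left to P.
        P is a leaf — visit P.
      At Y: no right child.
      Visit Y.
    Visit X.
  At R: go right to E.
    At E: go left to T.
      T is a leaf — visit T.
    At E: go right to Z.
      At Z: go left to V.
        V is a leaf — visit V.
      At Z: no right child.
      Visit Z.
    Visit E.
  Visit R.
Visit U.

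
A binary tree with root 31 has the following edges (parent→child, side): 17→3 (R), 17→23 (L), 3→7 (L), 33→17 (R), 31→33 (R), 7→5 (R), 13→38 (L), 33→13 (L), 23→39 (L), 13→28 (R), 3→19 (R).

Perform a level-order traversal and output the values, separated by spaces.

Level-order visits nodes level by level from the root, left to right within each level.
Level 0: 31
Level 1: 33
Level 2: 13, 17
Level 3: 38, 28, 23, 3
Level 4: 39, 7, 19
Level 5: 5

31 33 13 17 38 28 23 3 39 7 19 5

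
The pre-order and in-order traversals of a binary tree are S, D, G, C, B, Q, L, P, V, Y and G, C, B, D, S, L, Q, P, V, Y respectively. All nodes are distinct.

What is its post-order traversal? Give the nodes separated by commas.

B, C, G, D, L, Y, V, P, Q, S

The first element of pre-order is the root; it splits in-order into left and right subtrees.
Root S: left subtree has 4 nodes {G, C, B, D}, right has 5 {L, Q, P, V, Y}.
  Root D: left subtree has 3 nodes {G, C, B}, right has 0 { }.
    Root G: left subtree has 0 nodes { }, right has 2 {C, B}.
      Root C: left subtree has 0 nodes { }, right has 1 {B}.
  Root Q: left subtree has 1 node {L}, right has 3 {P, V, Y}.
    Root P: left subtree has 0 nodes { }, right has 2 {V, Y}.
      Root V: left subtree has 0 nodes { }, right has 1 {Y}.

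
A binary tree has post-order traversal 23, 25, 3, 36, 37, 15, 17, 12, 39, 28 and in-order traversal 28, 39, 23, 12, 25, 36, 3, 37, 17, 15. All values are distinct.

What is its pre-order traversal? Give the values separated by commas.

28, 39, 12, 23, 17, 37, 36, 25, 3, 15

The last element of post-order is the root; it splits in-order into left and right subtrees.
Root 28: left subtree has 0 nodes { }, right has 9 {39, 23, 12, 25, 36, 3, 37, 17, 15}.
  Root 39: left subtree has 0 nodes { }, right has 8 {23, 12, 25, 36, 3, 37, 17, 15}.
    Root 12: left subtree has 1 node {23}, right has 6 {25, 36, 3, 37, 17, 15}.
      Root 17: left subtree has 4 nodes {25, 36, 3, 37}, right has 1 {15}.
        Root 37: left subtree has 3 nodes {25, 36, 3}, right has 0 { }.
          Root 36: left subtree has 1 node {25}, right has 1 {3}.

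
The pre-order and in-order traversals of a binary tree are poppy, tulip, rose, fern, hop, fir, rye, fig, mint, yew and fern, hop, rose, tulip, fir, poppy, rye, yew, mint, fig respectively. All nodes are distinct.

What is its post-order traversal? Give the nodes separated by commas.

The first element of pre-order is the root; it splits in-order into left and right subtrees.
Root poppy: left subtree has 5 nodes {fern, hop, rose, tulip, fir}, right has 4 {rye, yew, mint, fig}.
  Root tulip: left subtree has 3 nodes {fern, hop, rose}, right has 1 {fir}.
    Root rose: left subtree has 2 nodes {fern, hop}, right has 0 { }.
      Root fern: left subtree has 0 nodes { }, right has 1 {hop}.
  Root rye: left subtree has 0 nodes { }, right has 3 {yew, mint, fig}.
    Root fig: left subtree has 2 nodes {yew, mint}, right has 0 { }.
      Root mint: left subtree has 1 node {yew}, right has 0 { }.

hop, fern, rose, fir, tulip, yew, mint, fig, rye, poppy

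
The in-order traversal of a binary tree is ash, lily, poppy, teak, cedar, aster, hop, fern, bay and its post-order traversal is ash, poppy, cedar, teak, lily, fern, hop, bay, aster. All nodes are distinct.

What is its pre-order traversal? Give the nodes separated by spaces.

aster lily ash teak poppy cedar bay hop fern

The last element of post-order is the root; it splits in-order into left and right subtrees.
Root aster: left subtree has 5 nodes {ash, lily, poppy, teak, cedar}, right has 3 {hop, fern, bay}.
  Root lily: left subtree has 1 node {ash}, right has 3 {poppy, teak, cedar}.
    Root teak: left subtree has 1 node {poppy}, right has 1 {cedar}.
  Root bay: left subtree has 2 nodes {hop, fern}, right has 0 { }.
    Root hop: left subtree has 0 nodes { }, right has 1 {fern}.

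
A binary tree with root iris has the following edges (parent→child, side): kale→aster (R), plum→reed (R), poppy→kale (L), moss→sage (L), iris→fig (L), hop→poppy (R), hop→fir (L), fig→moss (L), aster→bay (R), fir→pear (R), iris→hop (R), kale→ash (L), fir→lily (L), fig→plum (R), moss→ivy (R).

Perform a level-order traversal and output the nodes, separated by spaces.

iris fig hop moss plum fir poppy sage ivy reed lily pear kale ash aster bay

Level-order visits nodes level by level from the root, left to right within each level.
Level 0: iris
Level 1: fig, hop
Level 2: moss, plum, fir, poppy
Level 3: sage, ivy, reed, lily, pear, kale
Level 4: ash, aster
Level 5: bay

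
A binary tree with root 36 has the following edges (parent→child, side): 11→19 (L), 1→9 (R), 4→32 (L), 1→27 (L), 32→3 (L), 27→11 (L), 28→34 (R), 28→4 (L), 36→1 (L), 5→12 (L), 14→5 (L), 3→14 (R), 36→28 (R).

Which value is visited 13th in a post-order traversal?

28

Post-order visits the left subtree, then the right subtree, then the node.
At 36: go left to 1.
  At 1: go left to 27.
    At 27: go left to 11.
      At 11: go left to 19.
        19 is a leaf — visit 19.
      At 11: no right child.
      Visit 11.
    At 27: no right child.
    Visit 27.
  At 1: go right to 9.
    9 is a leaf — visit 9.
  Visit 1.
At 36: go right to 28.
  At 28: go left to 4.
    At 4: go left to 32.
      At 32: go left to 3.
        At 3: no left child.
        At 3: go right to 14.
          At 14: go left to 5.
            At 5: go left to 12.
              12 is a leaf — visit 12.
            At 5: no right child.
            Visit 5.
          At 14: no right child.
          Visit 14.
        Visit 3.
      At 32: no right child.
      Visit 32.
    At 4: no right child.
    Visit 4.
  At 28: go right to 34.
    34 is a leaf — visit 34.
  Visit 28.
Visit 36.
Full post-order sequence: 19, 11, 27, 9, 1, 12, 5, 14, 3, 32, 4, 34, 28, 36.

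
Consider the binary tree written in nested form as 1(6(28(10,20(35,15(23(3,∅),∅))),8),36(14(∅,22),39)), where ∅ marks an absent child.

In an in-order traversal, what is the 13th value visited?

36

In-order visits the left subtree, then the node, then the right subtree.
At 1: go left to 6.
  At 6: go left to 28.
    At 28: go left to 10.
      10 is a leaf — visit 10.
    Visit 28.
    At 28: go right to 20.
      At 20: go left to 35.
        35 is a leaf — visit 35.
      Visit 20.
      At 20: go right to 15.
        At 15: go left to 23.
          At 23: go left to 3.
            3 is a leaf — visit 3.
          Visit 23.
          At 23: no right child.
        Visit 15.
        At 15: no right child.
  Visit 6.
  At 6: go right to 8.
    8 is a leaf — visit 8.
Visit 1.
At 1: go right to 36.
  At 36: go left to 14.
    At 14: no left child.
    Visit 14.
    At 14: go right to 22.
      22 is a leaf — visit 22.
  Visit 36.
  At 36: go right to 39.
    39 is a leaf — visit 39.
Full in-order sequence: 10, 28, 35, 20, 3, 23, 15, 6, 8, 1, 14, 22, 36, 39.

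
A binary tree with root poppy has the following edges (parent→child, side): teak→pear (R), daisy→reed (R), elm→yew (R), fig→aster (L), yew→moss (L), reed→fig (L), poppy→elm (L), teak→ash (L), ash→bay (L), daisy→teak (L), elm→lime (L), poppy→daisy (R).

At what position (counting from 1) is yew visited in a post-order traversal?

3

Post-order visits the left subtree, then the right subtree, then the node.
At poppy: go left to elm.
  At elm: go left to lime.
    lime is a leaf — visit lime.
  At elm: go right to yew.
    At yew: go left to moss.
      moss is a leaf — visit moss.
    At yew: no right child.
    Visit yew.
  Visit elm.
At poppy: go right to daisy.
  At daisy: go left to teak.
    At teak: go left to ash.
      At ash: go left to bay.
        bay is a leaf — visit bay.
      At ash: no right child.
      Visit ash.
    At teak: go right to pear.
      pear is a leaf — visit pear.
    Visit teak.
  At daisy: go right to reed.
    At reed: go left to fig.
      At fig: go left to aster.
        aster is a leaf — visit aster.
      At fig: no right child.
      Visit fig.
    At reed: no right child.
    Visit reed.
  Visit daisy.
Visit poppy.
Full post-order sequence: lime, moss, yew, elm, bay, ash, pear, teak, aster, fig, reed, daisy, poppy.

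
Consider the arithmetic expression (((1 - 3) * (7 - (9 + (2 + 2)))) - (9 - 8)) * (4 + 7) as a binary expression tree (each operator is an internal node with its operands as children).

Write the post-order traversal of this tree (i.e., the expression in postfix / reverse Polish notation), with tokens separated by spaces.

1 3 - 7 9 2 2 + + - * 9 8 - - 4 7 + *

Post-order on an expression tree gives postfix notation: for each operator, emit left operand, right operand, then the operator.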